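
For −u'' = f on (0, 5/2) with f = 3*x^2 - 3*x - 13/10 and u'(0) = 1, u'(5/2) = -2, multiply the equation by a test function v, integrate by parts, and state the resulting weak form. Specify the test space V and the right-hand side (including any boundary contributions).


V = H^1(0, 5/2) (v unrestricted at boundary; u is determined up to an additive constant); weak form: ∫_0^5/2 u'v' dx = ∫_0^5/2 (3*x^2 - 3*x - 13/10) v dx − 2·v(5/2) − v(0) for all v ∈ V.

Multiply both sides by a test function v and integrate from 0 to 5/2:
  ∫_0^5/2 −u''(x) v(x) dx = ∫_0^5/2 f(x) v(x) dx.
Integrate the LHS by parts once:
  ∫_0^5/2 −u'' v dx = −[u'(x) v(x)]_0^5/2 + ∫_0^5/2 u'(x) v'(x) dx.
Thus ∫_0^5/2 u'(x) v'(x) dx = ∫_0^5/2 f(x) v(x) dx + [u'(x) v(x)]_0^5/2.
Choose V so that boundary terms are either known or forced to vanish.
u has inhomogeneous Neumann u'(0) = 1, u'(5/2) = -2. [u' v]_0^5/2 = (-2)·v(5/2) − (1)·v(0) = − 2·v(5/2) − v(0). Take V = H^1(0, 5/2); boundary term becomes part of RHS.
Weak formulation: find u (satisfying any essential BC) such that ∫_0^5/2 u'(x) v'(x) dx = ∫_0^5/2 f v dx − 2·v(5/2) − v(0) for all v ∈ V (Neumann data are natural BCs: they enter the RHS as boundary terms).
Substituting f(x) = 3*x^2 - 3*x - 13/10, the right-hand side is ∫_0^5/2 (3*x^2 - 3*x - 13/10) v dx − 2·v(5/2) − v(0).
Compatibility check (pure Neumann): taking v ≡ 1 ∈ V gives 0 = ∫_0^5/2 f dx + (-2) − (1), i.e. ∫_0^5/2 f dx must equal u'(0) − u'(5/2) = 3. Indeed ∫_0^5/2 (3*x^2 - 3*x - 13/10) dx = 3, so the data are compatible. The solution is then unique only up to an additive constant (fix it e.g. by requiring ∫_0^5/2 u dx = 0).


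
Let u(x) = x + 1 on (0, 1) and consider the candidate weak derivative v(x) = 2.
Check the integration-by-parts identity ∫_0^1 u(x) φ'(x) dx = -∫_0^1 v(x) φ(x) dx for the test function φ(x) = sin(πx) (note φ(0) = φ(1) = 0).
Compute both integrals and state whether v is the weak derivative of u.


LHS = -2/π, RHS = -4/π. No, v is not the weak derivative of u.

u(x) = x + 1, classical derivative u'(x) = 1.
φ(x) = sin(πx), so φ'(x) = π*cos(π*x).
Note φ(0) = φ(1) = 0, so the boundary term u·φ vanishes.
LHS = ∫_0^1 u(x) φ'(x) dx = ∫_0^1 (π*x*cos(π*x) + π*cos(π*x)) dx. Term by term:
  ∫_0^1 π*cos(π*x) dx = 0;  ∫_0^1 π*x*cos(π*x) dx = -2/π.
Sum: 0 − 2/π = -2/π.
So LHS = -2/π.
∫_0^1 v(x) φ(x) dx = ∫_0^1 (2*sin(π*x)) dx. Term by term:
  ∫_0^1 2*sin(π*x) dx = 4/π.
So RHS = -∫_0^1 v(x) φ(x) dx = -4/π.
LHS − RHS = 2/π ≠ 0, so the identity fails.
(For a valid weak derivative the identity must hold for EVERY test function, in particular this one. The failure shows v is NOT the weak derivative of u.)
Correct weak derivative would be u'(x) = 1.


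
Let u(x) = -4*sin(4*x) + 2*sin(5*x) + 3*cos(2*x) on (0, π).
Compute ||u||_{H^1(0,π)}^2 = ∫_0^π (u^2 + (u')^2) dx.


||u||_{H^1(0,π)}^2 = 200/7 + 421*π/2

u'(x) = -6*sin(2*x) - 16*cos(4*x) + 10*cos(5*x).
Expand u² and (u')² and integrate term by term on (0, π), using: for integers n ≥ 1, ∫_0^π sin²(nx) dx = ∫_0^π cos²(nx) dx = π/2; for n ≠ n', ∫_0^π sin(nx)sin(n'x) dx = ∫_0^π cos(nx)cos(n'x) dx = 0; and by product-to-sum, ∫_0^π sin(nx)cos(n'x) dx = ½∫_0^π [sin((n+n')x) + sin((n−n')x)] dx, which is 0 when n+n' is even and 2n/(n²−n'²) when n+n' is odd (it need not vanish on (0, π)).
  u² squared terms: (-4)²·∫sin(4x)² dx = 16·π/2 = 8*π;  (2)²·∫sin(5x)² dx = 4·π/2 = 2*π;  (3)²·∫cos(2x)² dx = 9·π/2 = 9*π/2.
  u² cross terms: 2·(-4)·(2)·∫sin(4x)·sin(5x) dx = -16·(0) = 0;  2·(-4)·(3)·∫sin(4x)·cos(2x) dx = -24·(0) = 0;  2·(2)·(3)·∫sin(5x)·cos(2x) dx = 12·(10/21) = 40/7.
  So ∫_0^π u² dx = 8*π + 2*π + 9*π/2 + 0 + 0 + 40/7 = 40/7 + 29*π/2.
  (u')² squared terms: (-16)²·∫cos(4x)² dx = 256·π/2 = 128*π;  (-6)²·∫sin(2x)² dx = 36·π/2 = 18*π;  (10)²·∫cos(5x)² dx = 100·π/2 = 50*π.
  (u')² cross terms: 2·(-16)·(-6)·∫cos(4x)·sin(2x) dx = 192·(0) = 0;  2·(-16)·(10)·∫cos(4x)·cos(5x) dx = -320·(0) = 0;  2·(-6)·(10)·∫sin(2x)·cos(5x) dx = -120·(-4/21) = 160/7.
  So ∫_0^π (u')² dx = 128*π + 18*π + 50*π + 0 + 0 + 160/7 = 160/7 + 196*π.
||u||_{H^1}^2 = (40/7 + 29*π/2) + (160/7 + 196*π) = 200/7 + 421*π/2.


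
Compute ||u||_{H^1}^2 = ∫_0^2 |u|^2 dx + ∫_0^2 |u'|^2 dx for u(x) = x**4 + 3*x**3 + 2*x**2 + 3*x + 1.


||u||_{H^1}^2 = 1062592/315

The H^1 norm (squared) on an interval (0, L) is
  ||u||_{H^1}^2 = ∫_0^L u(x)^2 dx + ∫_0^L u'(x)^2 dx.
Compute u'(x) = 4*x**3 + 9*x**2 + 4*x + 3.
Then u(x)^2 = x**8 + 6*x**7 + 13*x**6 + 18*x**5 + 24*x**4 + 18*x**3 + 13*x**2 + 6*x + 1 and u'(x)^2 = 16*x**6 + 72*x**5 + 113*x**4 + 96*x**3 + 70*x**2 + 24*x + 9.
Integrate each monomial from 0 to 2 using ∫_0^2 c·x^n dx = c·2^(n+1)/(n+1):
  ∫_0^2 u(x)^2 dx = ∫_0^2 (x^8 + 6*x^7 + 13*x^6 + 18*x^5 + 24*x^4 + 18*x^3 + 13*x^2 + 6*x + 1) dx. Term by term:
    ∫_0^2 x^8 dx = 512/9;  ∫_0^2 6*x^7 dx = 192;  ∫_0^2 13*x^6 dx = 1664/7;
    ∫_0^2 18*x^5 dx = 192;  ∫_0^2 24*x^4 dx = 768/5;  ∫_0^2 18*x^3 dx = 72;
    ∫_0^2 13*x^2 dx = 104/3;  ∫_0^2 6*x dx = 12;  ∫_0^2 1 dx = 2.
  Sum: 512/9 + 192 + 1664/7 + 192 + 768/5 + 72 + 104/3 + 12 + 2 = 300154/315.
  ∫_0^2 u'(x)^2 dx = ∫_0^2 (16*x^6 + 72*x^5 + 113*x^4 + 96*x^3 + 70*x^2 + 24*x + 9) dx. Term by term:
    ∫_0^2 16*x^6 dx = 2048/7;  ∫_0^2 72*x^5 dx = 768;  ∫_0^2 113*x^4 dx = 3616/5;
    ∫_0^2 96*x^3 dx = 384;  ∫_0^2 70*x^2 dx = 560/3;  ∫_0^2 24*x dx = 48;
    ∫_0^2 9 dx = 18.
  Sum: 2048/7 + 768 + 3616/5 + 384 + 560/3 + 48 + 18 = 254146/105.
Adding: ||u||_{H^1}^2 = 300154/315 + 254146/105 = 1062592/315.


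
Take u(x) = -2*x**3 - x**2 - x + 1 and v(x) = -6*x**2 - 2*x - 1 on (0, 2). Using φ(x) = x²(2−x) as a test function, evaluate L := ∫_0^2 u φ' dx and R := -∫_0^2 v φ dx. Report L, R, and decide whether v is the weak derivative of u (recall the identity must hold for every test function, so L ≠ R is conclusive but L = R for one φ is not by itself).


LHS = 52/3, RHS = 52/3. Yes, v = u' weakly.

u(x) = -2*x**3 - x**2 - x + 1, classical derivative u'(x) = -6*x**2 - 2*x - 1.
φ(x) = x²(2−x), so φ'(x) = x*(4 - 3*x).
Note φ(0) = φ(2) = 0, so the boundary term u·φ vanishes.
LHS = ∫_0^2 u(x) φ'(x) dx = ∫_0^2 (6*x^5 - 5*x^4 - x^3 - 7*x^2 + 4*x) dx. Term by term:
  ∫_0^2 6*x^5 dx = 64;  ∫_0^2 -5*x^4 dx = -32;  ∫_0^2 -x^3 dx = -4;
  ∫_0^2 -7*x^2 dx = -56/3;  ∫_0^2 4*x dx = 8.
Sum: 64 − 32 − 4 − 56/3 + 8 = 52/3.
So LHS = 52/3.
∫_0^2 v(x) φ(x) dx = ∫_0^2 (6*x^5 - 10*x^4 - 3*x^3 - 2*x^2) dx. Term by term:
  ∫_0^2 6*x^5 dx = 64;  ∫_0^2 -10*x^4 dx = -64;  ∫_0^2 -3*x^3 dx = -12;
  ∫_0^2 -2*x^2 dx = -16/3.
Sum: 64 − 64 − 12 − 16/3 = -52/3.
So RHS = -∫_0^2 v(x) φ(x) dx = 52/3.
LHS = RHS, so the identity holds for this test φ.
Moreover u is smooth here and v(x) = u'(x) = -6*x**2 - 2*x - 1 pointwise, so the identity holds for every test function. Hence v is the weak derivative of u.


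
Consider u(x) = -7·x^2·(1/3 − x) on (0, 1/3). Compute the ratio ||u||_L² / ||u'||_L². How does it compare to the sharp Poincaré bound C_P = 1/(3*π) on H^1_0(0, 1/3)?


||u||_L² / ||u'||_L² = sqrt(14)/42 < C_P = 1/(3*π).

u(x) = -7·x^2·(1/3 − x), so u'(x) = 7*x*(9*x - 2)/3.
u(x) = -7·x^2·(1/3 − x) vanishes at x = 0 and x = 1/3, so u ∈ H^1_0(0, 1/3). Differentiate via the product rule and integrate the resulting polynomials term by term.
  ∫_0^1/3 u² dx = ∫_0^1/3 (49*x^6 - 98*x^5/3 + 49*x^4/9) dx. Term by term:
    ∫_0^1/3 49*x^6 dx = 7/2187;  ∫_0^1/3 -98*x^5/3 dx = -49/6561;  ∫_0^1/3 49*x^4/9 dx = 49/10935.
  Sum: 7/2187 − 49/6561 + 49/10935 = 7/32805.
  ∫_0^1/3 (u')² dx = ∫_0^1/3 (441*x^4 - 196*x^3 + 196*x^2/9) dx. Term by term:
    ∫_0^1/3 441*x^4 dx = 49/135;  ∫_0^1/3 -196*x^3 dx = -49/81;  ∫_0^1/3 196*x^2/9 dx = 196/729.
  Sum: 49/135 − 49/81 + 196/729 = 98/3645.
∫_0^1/3 u² dx = 7/32805, so ||u||_L² = sqrt(35)/405.
∫_0^1/3 (u')² dx = 98/3645, so ||u'||_L² = 7*sqrt(10)/135.
Ratio ||u||_L² / ||u'||_L² = sqrt(14)/42.
Sharp Poincaré constant on H^1_0(0, 1/3) is C_P = L/π = 1/(3*π), achieved by sin(3*π·x).
A polynomial bump cannot attain the sharp Poincaré constant (only the first sine eigenfunction does), so the ratio is strictly less than C_P, consistent with ||u||_L² ≤ C_P ||u'||_L².


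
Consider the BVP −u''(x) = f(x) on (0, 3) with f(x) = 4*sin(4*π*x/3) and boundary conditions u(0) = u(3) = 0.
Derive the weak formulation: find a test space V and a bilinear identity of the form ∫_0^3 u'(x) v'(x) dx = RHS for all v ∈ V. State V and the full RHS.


V = H^1_0(0, 3) (so v(0) = v(3) = 0); weak form: ∫_0^3 u'v' dx = ∫_0^3 (4*sin(4*π*x/3)) v dx for all v ∈ V.

Multiply both sides by a test function v and integrate from 0 to 3:
  ∫_0^3 −u''(x) v(x) dx = ∫_0^3 f(x) v(x) dx.
Integrate the LHS by parts once:
  ∫_0^3 −u'' v dx = −[u'(x) v(x)]_0^3 + ∫_0^3 u'(x) v'(x) dx.
Thus ∫_0^3 u'(x) v'(x) dx = ∫_0^3 f(x) v(x) dx + [u'(x) v(x)]_0^3.
Choose V so that boundary terms are either known or forced to vanish.
u is Dirichlet: u(0) = u(3) = 0. Let V = H^1_0(0, 3); then v(0) = v(3) = 0, and [u' v]_0^3 = 0.
Weak formulation: find u (satisfying any essential BC) such that ∫_0^3 u'(x) v'(x) dx = ∫_0^3 f v dx for all v ∈ V.
Substituting f(x) = 4*sin(4*π*x/3), the right-hand side is ∫_0^3 (4*sin(4*π*x/3)) v dx.


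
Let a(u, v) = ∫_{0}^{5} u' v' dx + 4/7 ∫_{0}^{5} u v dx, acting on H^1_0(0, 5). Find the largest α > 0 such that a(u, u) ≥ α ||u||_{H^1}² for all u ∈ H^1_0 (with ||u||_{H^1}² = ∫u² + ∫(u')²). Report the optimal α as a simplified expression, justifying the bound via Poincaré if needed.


α = (π^2 + 100/7)/(π^2 + 25)

Coercivity of a(·,·) on H^1_0(0, 5) means a(u, u) ≥ α ||u||_{H^1}² for every u ∈ H^1_0.
The interval has length L = 5, and Poincaré/coercivity depend only on L. Here a(u, u) = ∫(u')² + (4/7)·∫u².
Here 0 < c = 4/7 < 1. The condition a(u,u) ≥ α||u||_{H^1}² reads (1−α)∫(u')² ≥ (α−c)∫u². Any admissible α is ≤ 1 (rapidly oscillating u have ∫u²/∫(u')² → 0), and α = 1 would force 0 ≥ (1−c)∫u², impossible since c < 1; so 1−α > 0. By the sharp Poincaré inequality on H^1_0 of an interval of length L, ∫(u')² ≥ (π/L)²∫u² with equality for the first sine mode sin(π(x−x₀)/L) (x₀ the left endpoint), so the inequality holds for all u iff (1−α)(π/L)² ≥ α − c, i.e. α ≤ ((π/L)² + c)/((π/L)² + 1) = (1 + c(L/π)²)/(1 + (L/π)²). With (π/L)² = π^2/25 and c = 4/7, the largest admissible constant is α = ((π/L)² + c)/((π/L)² + 1).
Simplifying, α = (π^2 + 100/7)/(π^2 + 25).


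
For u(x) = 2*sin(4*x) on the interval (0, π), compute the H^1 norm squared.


||u||_{H^1(0,π)}^2 = 34*π

u'(x) = 8*cos(4*x).
Expand u² and (u')² and integrate term by term on (0, π), using: for integers n ≥ 1, ∫_0^π sin²(nx) dx = ∫_0^π cos²(nx) dx = π/2; for n ≠ n', ∫_0^π sin(nx)sin(n'x) dx = ∫_0^π cos(nx)cos(n'x) dx = 0; and by product-to-sum, ∫_0^π sin(nx)cos(n'x) dx = ½∫_0^π [sin((n+n')x) + sin((n−n')x)] dx, which is 0 when n+n' is even and 2n/(n²−n'²) when n+n' is odd (it need not vanish on (0, π)).
  u² squared terms: (2)²·∫sin(4x)² dx = 4·π/2 = 2*π.
  So ∫_0^π u² dx = 2*π.
  (u')² squared terms: (8)²·∫cos(4x)² dx = 64·π/2 = 32*π.
  So ∫_0^π (u')² dx = 32*π.
||u||_{H^1}^2 = (2*π) + (32*π) = 34*π.


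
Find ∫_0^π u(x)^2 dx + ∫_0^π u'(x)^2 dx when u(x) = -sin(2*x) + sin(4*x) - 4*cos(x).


||u||_{H^1(0,π)}^2 = 64/5 + 27*π

u'(x) = 4*sin(x) - 2*cos(2*x) + 4*cos(4*x).
Expand u² and (u')² and integrate term by term on (0, π), using: for integers n ≥ 1, ∫_0^π sin²(nx) dx = ∫_0^π cos²(nx) dx = π/2; for n ≠ n', ∫_0^π sin(nx)sin(n'x) dx = ∫_0^π cos(nx)cos(n'x) dx = 0; and by product-to-sum, ∫_0^π sin(nx)cos(n'x) dx = ½∫_0^π [sin((n+n')x) + sin((n−n')x)] dx, which is 0 when n+n' is even and 2n/(n²−n'²) when n+n' is odd (it need not vanish on (0, π)).
  u² squared terms: (-1)²·∫sin(2x)² dx = 1·π/2 = π/2;  (-4)²·∫cos(x)² dx = 16·π/2 = 8*π;  (1)²·∫sin(4x)² dx = 1·π/2 = π/2.
  u² cross terms: 2·(-1)·(-4)·∫sin(2x)·cos(x) dx = 8·(4/3) = 32/3;  2·(-1)·(1)·∫sin(2x)·sin(4x) dx = -2·(0) = 0;  2·(-4)·(1)·∫cos(x)·sin(4x) dx = -8·(8/15) = -64/15.
  So ∫_0^π u² dx = π/2 + 8*π + π/2 + 32/3 + 0 − 64/15 = 32/5 + 9*π.
  (u')² squared terms: (-2)²·∫cos(2x)² dx = 4·π/2 = 2*π;  (4)²·∫cos(4x)² dx = 16·π/2 = 8*π;  (4)²·∫sin(x)² dx = 16·π/2 = 8*π.
  (u')² cross terms: 2·(-2)·(4)·∫cos(2x)·cos(4x) dx = -16·(0) = 0;  2·(-2)·(4)·∫cos(2x)·sin(x) dx = -16·(-2/3) = 32/3;  2·(4)·(4)·∫cos(4x)·sin(x) dx = 32·(-2/15) = -64/15.
  So ∫_0^π (u')² dx = 2*π + 8*π + 8*π + 0 + 32/3 − 64/15 = 32/5 + 18*π.
||u||_{H^1}^2 = (32/5 + 9*π) + (32/5 + 18*π) = 64/5 + 27*π.


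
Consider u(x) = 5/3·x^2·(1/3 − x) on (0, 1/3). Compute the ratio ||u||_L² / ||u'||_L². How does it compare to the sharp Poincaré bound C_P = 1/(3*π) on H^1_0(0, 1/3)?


||u||_L² / ||u'||_L² = sqrt(14)/42 < C_P = 1/(3*π).

u(x) = 5/3·x^2·(1/3 − x), so u'(x) = 5*x*(2 - 9*x)/9.
u(x) = 5/3·x^2·(1/3 − x) vanishes at x = 0 and x = 1/3, so u ∈ H^1_0(0, 1/3). Differentiate via the product rule and integrate the resulting polynomials term by term.
  ∫_0^1/3 u² dx = ∫_0^1/3 (25*x^6/9 - 50*x^5/27 + 25*x^4/81) dx. Term by term:
    ∫_0^1/3 25*x^6/9 dx = 25/137781;  ∫_0^1/3 -50*x^5/27 dx = -25/59049;  ∫_0^1/3 25*x^4/81 dx = 5/19683.
  Sum: 25/137781 − 25/59049 + 5/19683 = 5/413343.
  ∫_0^1/3 (u')² dx = ∫_0^1/3 (25*x^4 - 100*x^3/9 + 100*x^2/81) dx. Term by term:
    ∫_0^1/3 25*x^4 dx = 5/243;  ∫_0^1/3 -100*x^3/9 dx = -25/729;  ∫_0^1/3 100*x^2/81 dx = 100/6561.
  Sum: 5/243 − 25/729 + 100/6561 = 10/6561.
∫_0^1/3 u² dx = 5/413343, so ||u||_L² = sqrt(35)/1701.
∫_0^1/3 (u')² dx = 10/6561, so ||u'||_L² = sqrt(10)/81.
Ratio ||u||_L² / ||u'||_L² = sqrt(14)/42.
Sharp Poincaré constant on H^1_0(0, 1/3) is C_P = L/π = 1/(3*π), achieved by sin(3*π·x).
A polynomial bump cannot attain the sharp Poincaré constant (only the first sine eigenfunction does), so the ratio is strictly less than C_P, consistent with ||u||_L² ≤ C_P ||u'||_L².


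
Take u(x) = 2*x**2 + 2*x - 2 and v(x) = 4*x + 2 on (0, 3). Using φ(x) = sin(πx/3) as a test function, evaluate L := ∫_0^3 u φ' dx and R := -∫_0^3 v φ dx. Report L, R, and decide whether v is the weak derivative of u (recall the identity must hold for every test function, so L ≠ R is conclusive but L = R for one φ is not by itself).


LHS = -48/π, RHS = -48/π. Yes, v = u' weakly.

u(x) = 2*x**2 + 2*x - 2, classical derivative u'(x) = 4*x + 2.
φ(x) = sin(πx/3), so φ'(x) = π*cos(π*x/3)/3.
Note φ(0) = φ(3) = 0, so the boundary term u·φ vanishes.
LHS = ∫_0^3 u(x) φ'(x) dx = ∫_0^3 (2*π*x^2*cos(π*x/3)/3 + 2*π*x*cos(π*x/3)/3 - 2*π*cos(π*x/3)/3) dx. Term by term:
  ∫_0^3 -2*π*cos(π*x/3)/3 dx = 0;  ∫_0^3 2*π*x*cos(π*x/3)/3 dx = -12/π;  ∫_0^3 2*π*x^2*cos(π*x/3)/3 dx = -36/π.
Sum: 0 − 12/π − 36/π = -48/π.
So LHS = -48/π.
∫_0^3 v(x) φ(x) dx = ∫_0^3 (4*x*sin(π*x/3) + 2*sin(π*x/3)) dx. Term by term:
  ∫_0^3 2*sin(π*x/3) dx = 12/π;  ∫_0^3 4*x*sin(π*x/3) dx = 36/π.
Sum: 12/π + 36/π = 48/π.
So RHS = -∫_0^3 v(x) φ(x) dx = -48/π.
LHS = RHS, so the identity holds for this test φ.
Moreover u is smooth here and v(x) = u'(x) = 4*x + 2 pointwise, so the identity holds for every test function. Hence v is the weak derivative of u.


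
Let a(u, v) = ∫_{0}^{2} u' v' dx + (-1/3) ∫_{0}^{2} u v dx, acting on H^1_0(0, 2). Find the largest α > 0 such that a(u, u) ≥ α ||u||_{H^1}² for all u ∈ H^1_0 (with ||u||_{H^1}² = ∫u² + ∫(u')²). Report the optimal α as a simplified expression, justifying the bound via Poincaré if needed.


α = (-4/3 + π^2)/(4 + π^2)

Coercivity of a(·,·) on H^1_0(0, 2) means a(u, u) ≥ α ||u||_{H^1}² for every u ∈ H^1_0.
The interval has length L = 2, and Poincaré/coercivity depend only on L. Here a(u, u) = ∫(u')² + (-1/3)·∫u².
Here c = -1/3 < 0 with |c| < (π/L)² = π^2/4, so coercivity still holds. The condition a(u,u) ≥ α||u||_{H^1}² reads (1−α)∫(u')² ≥ (α−c)∫u². Any admissible α is ≤ 1 (rapidly oscillating u have ∫u²/∫(u')² → 0), and α = 1 would force 0 ≥ (1−c)∫u², impossible since c < 1; so 1−α > 0. By the sharp Poincaré inequality on H^1_0 of an interval of length L, ∫(u')² ≥ (π/L)²∫u² with equality for the first sine mode sin(π(x−x₀)/L) (x₀ the left endpoint), so the inequality holds for all u iff (1−α)(π/L)² ≥ α − c, i.e. α ≤ ((π/L)² + c)/((π/L)² + 1) = (1 + c(L/π)²)/(1 + (L/π)²). (Direct route, valid since c ≤ 0: Poincaré gives c∫u² ≥ c(L/π)²∫(u')², so a(u,u) ≥ (1 + c(L/π)²)∫(u')², while ||u||_{H^1}² ≤ (1 + (L/π)²)∫(u')²; dividing yields the same α.) With (π/L)² = π^2/4 and c = -1/3, the largest admissible constant is α = ((π/L)² + c)/((π/L)² + 1).
Simplifying, α = (-4/3 + π^2)/(4 + π^2).


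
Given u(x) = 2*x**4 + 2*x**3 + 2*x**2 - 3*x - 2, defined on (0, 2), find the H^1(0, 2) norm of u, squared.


||u||_{H^1}^2 = 1028014/315

The H^1 norm (squared) on an interval (0, L) is
  ||u||_{H^1}^2 = ∫_0^L u(x)^2 dx + ∫_0^L u'(x)^2 dx.
Compute u'(x) = 8*x**3 + 6*x**2 + 4*x - 3.
Then u(x)^2 = 4*x**8 + 8*x**7 + 12*x**6 - 4*x**5 - 16*x**4 - 20*x**3 + x**2 + 12*x + 4 and u'(x)^2 = 64*x**6 + 96*x**5 + 100*x**4 - 20*x**2 - 24*x + 9.
Integrate each monomial from 0 to 2 using ∫_0^2 c·x^n dx = c·2^(n+1)/(n+1):
  ∫_0^2 u(x)^2 dx = ∫_0^2 (4*x^8 + 8*x^7 + 12*x^6 - 4*x^5 - 16*x^4 - 20*x^3 + x^2 + 12*x + 4) dx. Term by term:
    ∫_0^2 4*x^8 dx = 2048/9;  ∫_0^2 8*x^7 dx = 256;  ∫_0^2 12*x^6 dx = 1536/7;
    ∫_0^2 -4*x^5 dx = -128/3;  ∫_0^2 -16*x^4 dx = -512/5;  ∫_0^2 -20*x^3 dx = -80;
    ∫_0^2 x^2 dx = 8/3;  ∫_0^2 12*x dx = 24;  ∫_0^2 4 dx = 8.
  Sum: 2048/9 + 256 + 1536/7 − 128/3 − 512/5 − 80 + 8/3 + 24 + 8 = 161464/315.
  ∫_0^2 u'(x)^2 dx = ∫_0^2 (64*x^6 + 96*x^5 + 100*x^4 - 20*x^2 - 24*x + 9) dx. Term by term:
    ∫_0^2 64*x^6 dx = 8192/7;  ∫_0^2 96*x^5 dx = 1024;  ∫_0^2 100*x^4 dx = 640;
    ∫_0^2 -20*x^2 dx = -160/3;  ∫_0^2 -24*x dx = -48;  ∫_0^2 9 dx = 18.
  Sum: 8192/7 + 1024 + 640 − 160/3 − 48 + 18 = 57770/21.
Adding: ||u||_{H^1}^2 = 161464/315 + 57770/21 = 1028014/315.


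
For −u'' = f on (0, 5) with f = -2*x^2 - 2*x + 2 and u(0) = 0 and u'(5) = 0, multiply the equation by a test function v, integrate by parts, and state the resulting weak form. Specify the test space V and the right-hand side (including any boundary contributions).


V = {v ∈ H^1(0, 5) : v(0) = 0} (test functions vanish at x = 0 where u is specified); weak form: ∫_0^5 u'v' dx = ∫_0^5 (-2*x^2 - 2*x + 2) v dx for all v ∈ V.

Multiply both sides by a test function v and integrate from 0 to 5:
  ∫_0^5 −u''(x) v(x) dx = ∫_0^5 f(x) v(x) dx.
Integrate the LHS by parts once:
  ∫_0^5 −u'' v dx = −[u'(x) v(x)]_0^5 + ∫_0^5 u'(x) v'(x) dx.
Thus ∫_0^5 u'(x) v'(x) dx = ∫_0^5 f(x) v(x) dx + [u'(x) v(x)]_0^5.
Choose V so that boundary terms are either known or forced to vanish.
Mixed BC: u(0) = 0 (Dirichlet) and u'(5) = 0 (Neumann). Define V = {v ∈ H^1(0, 5) : v(0) = 0}. Then [u' v]_0^5 = u'(5)·v(5) − u'(0)·0 = 0.
Weak formulation: find u (satisfying any essential BC) such that ∫_0^5 u'(x) v'(x) dx = ∫_0^5 f v dx for all v ∈ V (Dirichlet at 0 absorbed into V; the Neumann datum at x = 5 is zero, so no boundary term remains).
Substituting f(x) = -2*x^2 - 2*x + 2, the right-hand side is ∫_0^5 (-2*x^2 - 2*x + 2) v dx.


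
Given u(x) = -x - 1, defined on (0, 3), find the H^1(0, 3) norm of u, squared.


||u||_{H^1}^2 = 24

The H^1 norm (squared) on an interval (0, L) is
  ||u||_{H^1}^2 = ∫_0^L u(x)^2 dx + ∫_0^L u'(x)^2 dx.
Compute u'(x) = -1.
Then u(x)^2 = x**2 + 2*x + 1 and u'(x)^2 = 1.
Integrate each monomial from 0 to 3 using ∫_0^3 c·x^n dx = c·3^(n+1)/(n+1):
  ∫_0^3 u(x)^2 dx = ∫_0^3 (x^2 + 2*x + 1) dx. Term by term:
    ∫_0^3 x^2 dx = 9;  ∫_0^3 2*x dx = 9;  ∫_0^3 1 dx = 3.
  Sum: 9 + 9 + 3 = 21.
  ∫_0^3 u'(x)^2 dx = ∫_0^3 (1) dx. Term by term:
    ∫_0^3 1 dx = 3.
Adding: ||u||_{H^1}^2 = 21 + 3 = 24.


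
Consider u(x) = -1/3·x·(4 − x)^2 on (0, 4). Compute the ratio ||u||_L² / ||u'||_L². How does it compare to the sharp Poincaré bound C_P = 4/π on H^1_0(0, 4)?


||u||_L² / ||u'||_L² = 2*sqrt(14)/7 < C_P = 4/π.

u(x) = -1/3·x·(4 − x)^2, so u'(x) = (4 - 3*x)*(x - 4)/3.
u(x) = -1/3·x·(4 − x)^2 vanishes at x = 0 and x = 4, so u ∈ H^1_0(0, 4). Differentiate via the product rule and integrate the resulting polynomials term by term.
  ∫_0^4 u² dx = ∫_0^4 (x^6/9 - 16*x^5/9 + 32*x^4/3 - 256*x^3/9 + 256*x^2/9) dx. Term by term:
    ∫_0^4 x^6/9 dx = 16384/63;  ∫_0^4 -16*x^5/9 dx = -32768/27;  ∫_0^4 32*x^4/3 dx = 32768/15;
    ∫_0^4 -256*x^3/9 dx = -16384/9;  ∫_0^4 256*x^2/9 dx = 16384/27.
  Sum: 16384/63 − 32768/27 + 32768/15 − 16384/9 + 16384/27 = 16384/945.
  ∫_0^4 (u')² dx = ∫_0^4 (x^4 - 32*x^3/3 + 352*x^2/9 - 512*x/9 + 256/9) dx. Term by term:
    ∫_0^4 x^4 dx = 1024/5;  ∫_0^4 -32*x^3/3 dx = -2048/3;  ∫_0^4 352*x^2/9 dx = 22528/27;
    ∫_0^4 -512*x/9 dx = -4096/9;  ∫_0^4 256/9 dx = 1024/9.
  Sum: 1024/5 − 2048/3 + 22528/27 − 4096/9 + 1024/9 = 2048/135.
∫_0^4 u² dx = 16384/945, so ||u||_L² = 128*sqrt(105)/315.
∫_0^4 (u')² dx = 2048/135, so ||u'||_L² = 32*sqrt(30)/45.
Ratio ||u||_L² / ||u'||_L² = 2*sqrt(14)/7.
Sharp Poincaré constant on H^1_0(0, 4) is C_P = L/π = 4/π, achieved by sin(π/4·x).
A polynomial bump cannot attain the sharp Poincaré constant (only the first sine eigenfunction does), so the ratio is strictly less than C_P, consistent with ||u||_L² ≤ C_P ||u'||_L².


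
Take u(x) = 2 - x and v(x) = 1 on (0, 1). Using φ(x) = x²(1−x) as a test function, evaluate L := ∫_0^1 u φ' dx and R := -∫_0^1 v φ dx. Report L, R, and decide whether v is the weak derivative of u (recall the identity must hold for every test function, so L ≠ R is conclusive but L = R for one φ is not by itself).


LHS = 1/12, RHS = -1/12. No, v is not the weak derivative of u.

u(x) = 2 - x, classical derivative u'(x) = -1.
φ(x) = x²(1−x), so φ'(x) = x*(2 - 3*x).
Note φ(0) = φ(1) = 0, so the boundary term u·φ vanishes.
LHS = ∫_0^1 u(x) φ'(x) dx = ∫_0^1 (3*x^3 - 8*x^2 + 4*x) dx. Term by term:
  ∫_0^1 3*x^3 dx = 3/4;  ∫_0^1 -8*x^2 dx = -8/3;  ∫_0^1 4*x dx = 2.
Sum: 3/4 − 8/3 + 2 = 1/12.
So LHS = 1/12.
∫_0^1 v(x) φ(x) dx = ∫_0^1 (-x^3 + x^2) dx. Term by term:
  ∫_0^1 -x^3 dx = -1/4;  ∫_0^1 x^2 dx = 1/3.
Sum: -1/4 + 1/3 = 1/12.
So RHS = -∫_0^1 v(x) φ(x) dx = -1/12.
LHS − RHS = 1/6 ≠ 0, so the identity fails.
(For a valid weak derivative the identity must hold for EVERY test function, in particular this one. The failure shows v is NOT the weak derivative of u.)
Correct weak derivative would be u'(x) = -1.


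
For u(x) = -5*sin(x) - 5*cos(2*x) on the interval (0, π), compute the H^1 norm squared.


||u||_{H^1(0,π)}^2 = -500/3 + 175*π/2

u'(x) = 10*sin(2*x) - 5*cos(x).
Expand u² and (u')² and integrate term by term on (0, π), using: for integers n ≥ 1, ∫_0^π sin²(nx) dx = ∫_0^π cos²(nx) dx = π/2; for n ≠ n', ∫_0^π sin(nx)sin(n'x) dx = ∫_0^π cos(nx)cos(n'x) dx = 0; and by product-to-sum, ∫_0^π sin(nx)cos(n'x) dx = ½∫_0^π [sin((n+n')x) + sin((n−n')x)] dx, which is 0 when n+n' is even and 2n/(n²−n'²) when n+n' is odd (it need not vanish on (0, π)).
  u² squared terms: (-5)²·∫cos(2x)² dx = 25·π/2 = 25*π/2;  (-5)²·∫sin(x)² dx = 25·π/2 = 25*π/2.
  u² cross terms: 2·(-5)·(-5)·∫cos(2x)·sin(x) dx = 50·(-2/3) = -100/3.
  So ∫_0^π u² dx = 25*π/2 + 25*π/2 − 100/3 = -100/3 + 25*π.
  (u')² squared terms: (-5)²·∫cos(x)² dx = 25·π/2 = 25*π/2;  (10)²·∫sin(2x)² dx = 100·π/2 = 50*π.
  (u')² cross terms: 2·(-5)·(10)·∫cos(x)·sin(2x) dx = -100·(4/3) = -400/3.
  So ∫_0^π (u')² dx = 25*π/2 + 50*π − 400/3 = -400/3 + 125*π/2.
||u||_{H^1}^2 = (-100/3 + 25*π) + (-400/3 + 125*π/2) = -500/3 + 175*π/2.


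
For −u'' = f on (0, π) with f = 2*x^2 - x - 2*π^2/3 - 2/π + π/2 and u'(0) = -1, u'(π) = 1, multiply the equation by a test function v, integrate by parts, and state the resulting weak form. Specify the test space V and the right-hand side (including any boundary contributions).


V = H^1(0, π) (v unrestricted at boundary; u is determined up to an additive constant); weak form: ∫_0^π u'v' dx = ∫_0^π (2*x^2 - x - 2*π^2/3 - 2/π + π/2) v dx + v(π) + v(0) for all v ∈ V.

Multiply both sides by a test function v and integrate from 0 to π:
  ∫_0^π −u''(x) v(x) dx = ∫_0^π f(x) v(x) dx.
Integrate the LHS by parts once:
  ∫_0^π −u'' v dx = −[u'(x) v(x)]_0^π + ∫_0^π u'(x) v'(x) dx.
Thus ∫_0^π u'(x) v'(x) dx = ∫_0^π f(x) v(x) dx + [u'(x) v(x)]_0^π.
Choose V so that boundary terms are either known or forced to vanish.
u has inhomogeneous Neumann u'(0) = -1, u'(π) = 1. [u' v]_0^π = (1)·v(π) − (-1)·v(0) = v(π) + v(0). Take V = H^1(0, π); boundary term becomes part of RHS.
Weak formulation: find u (satisfying any essential BC) such that ∫_0^π u'(x) v'(x) dx = ∫_0^π f v dx + v(π) + v(0) for all v ∈ V (Neumann data are natural BCs: they enter the RHS as boundary terms).
Substituting f(x) = 2*x^2 - x - 2*π^2/3 - 2/π + π/2, the right-hand side is ∫_0^π (2*x^2 - x - 2*π^2/3 - 2/π + π/2) v dx + v(π) + v(0).
Compatibility check (pure Neumann): taking v ≡ 1 ∈ V gives 0 = ∫_0^π f dx + (1) − (-1), i.e. ∫_0^π f dx must equal u'(0) − u'(π) = -2. Indeed ∫_0^π (2*x^2 - x - 2*π^2/3 - 2/π + π/2) dx = -2, so the data are compatible. The solution is then unique only up to an additive constant (fix it e.g. by requiring ∫_0^π u dx = 0).


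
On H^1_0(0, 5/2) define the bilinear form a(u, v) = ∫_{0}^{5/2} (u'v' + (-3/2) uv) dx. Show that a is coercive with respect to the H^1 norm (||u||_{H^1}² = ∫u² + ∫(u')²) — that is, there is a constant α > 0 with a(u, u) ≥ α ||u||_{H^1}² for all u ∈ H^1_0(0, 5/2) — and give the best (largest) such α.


α = (-75 + 8*π^2)/(2*(25 + 4*π^2))

Coercivity of a(·,·) on H^1_0(0, 5/2) means a(u, u) ≥ α ||u||_{H^1}² for every u ∈ H^1_0.
The interval has length L = 5/2, and Poincaré/coercivity depend only on L. Here a(u, u) = ∫(u')² + (-3/2)·∫u².
Here c = -3/2 < 0 with |c| < (π/L)² = 4*π^2/25, so coercivity still holds. The condition a(u,u) ≥ α||u||_{H^1}² reads (1−α)∫(u')² ≥ (α−c)∫u². Any admissible α is ≤ 1 (rapidly oscillating u have ∫u²/∫(u')² → 0), and α = 1 would force 0 ≥ (1−c)∫u², impossible since c < 1; so 1−α > 0. By the sharp Poincaré inequality on H^1_0 of an interval of length L, ∫(u')² ≥ (π/L)²∫u² with equality for the first sine mode sin(π(x−x₀)/L) (x₀ the left endpoint), so the inequality holds for all u iff (1−α)(π/L)² ≥ α − c, i.e. α ≤ ((π/L)² + c)/((π/L)² + 1) = (1 + c(L/π)²)/(1 + (L/π)²). (Direct route, valid since c ≤ 0: Poincaré gives c∫u² ≥ c(L/π)²∫(u')², so a(u,u) ≥ (1 + c(L/π)²)∫(u')², while ||u||_{H^1}² ≤ (1 + (L/π)²)∫(u')²; dividing yields the same α.) With (π/L)² = 4*π^2/25 and c = -3/2, the largest admissible constant is α = ((π/L)² + c)/((π/L)² + 1).
Simplifying, α = (-75 + 8*π^2)/(2*(25 + 4*π^2)).


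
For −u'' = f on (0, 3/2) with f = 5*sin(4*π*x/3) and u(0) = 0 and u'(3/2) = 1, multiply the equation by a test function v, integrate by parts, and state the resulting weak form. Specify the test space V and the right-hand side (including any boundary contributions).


V = {v ∈ H^1(0, 3/2) : v(0) = 0} (test functions vanish at x = 0 where u is specified); weak form: ∫_0^3/2 u'v' dx = ∫_0^3/2 (5*sin(4*π*x/3)) v dx + v(3/2) for all v ∈ V.

Multiply both sides by a test function v and integrate from 0 to 3/2:
  ∫_0^3/2 −u''(x) v(x) dx = ∫_0^3/2 f(x) v(x) dx.
Integrate the LHS by parts once:
  ∫_0^3/2 −u'' v dx = −[u'(x) v(x)]_0^3/2 + ∫_0^3/2 u'(x) v'(x) dx.
Thus ∫_0^3/2 u'(x) v'(x) dx = ∫_0^3/2 f(x) v(x) dx + [u'(x) v(x)]_0^3/2.
Choose V so that boundary terms are either known or forced to vanish.
Mixed BC: u(0) = 0 (Dirichlet) and u'(3/2) = 1 (Neumann). Define V = {v ∈ H^1(0, 3/2) : v(0) = 0}. Then [u' v]_0^3/2 = u'(3/2)·v(3/2) − u'(0)·0 = v(3/2).
Weak formulation: find u (satisfying any essential BC) such that ∫_0^3/2 u'(x) v'(x) dx = ∫_0^3/2 f v dx + v(3/2) for all v ∈ V (Dirichlet at 0 absorbed into V; Neumann datum at x = 3/2 contributes the boundary term).
Substituting f(x) = 5*sin(4*π*x/3), the right-hand side is ∫_0^3/2 (5*sin(4*π*x/3)) v dx + v(3/2).


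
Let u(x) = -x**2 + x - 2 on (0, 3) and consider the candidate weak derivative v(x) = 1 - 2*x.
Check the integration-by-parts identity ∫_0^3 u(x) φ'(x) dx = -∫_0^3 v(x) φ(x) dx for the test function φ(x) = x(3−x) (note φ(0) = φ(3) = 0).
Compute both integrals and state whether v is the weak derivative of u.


LHS = 9, RHS = 9. Yes, v = u' weakly.

u(x) = -x**2 + x - 2, classical derivative u'(x) = 1 - 2*x.
φ(x) = x(3−x), so φ'(x) = 3 - 2*x.
Note φ(0) = φ(3) = 0, so the boundary term u·φ vanishes.
LHS = ∫_0^3 u(x) φ'(x) dx = ∫_0^3 (2*x^3 - 5*x^2 + 7*x - 6) dx. Term by term:
  ∫_0^3 2*x^3 dx = 81/2;  ∫_0^3 -5*x^2 dx = -45;  ∫_0^3 7*x dx = 63/2;
  ∫_0^3 -6 dx = -18.
Sum: 81/2 − 45 + 63/2 − 18 = 9.
So LHS = 9.
∫_0^3 v(x) φ(x) dx = ∫_0^3 (2*x^3 - 7*x^2 + 3*x) dx. Term by term:
  ∫_0^3 2*x^3 dx = 81/2;  ∫_0^3 -7*x^2 dx = -63;  ∫_0^3 3*x dx = 27/2.
Sum: 81/2 − 63 + 27/2 = -9.
So RHS = -∫_0^3 v(x) φ(x) dx = 9.
LHS = RHS, so the identity holds for this test φ.
Moreover u is smooth here and v(x) = u'(x) = 1 - 2*x pointwise, so the identity holds for every test function. Hence v is the weak derivative of u.


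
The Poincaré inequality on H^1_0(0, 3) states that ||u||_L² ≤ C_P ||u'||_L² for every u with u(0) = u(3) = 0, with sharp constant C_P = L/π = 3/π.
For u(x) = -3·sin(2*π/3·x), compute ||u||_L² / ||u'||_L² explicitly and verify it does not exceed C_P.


||u||_L² / ||u'||_L² = 3/(2*π) < C_P = 3/π.

u(x) = -3·sin(2*π/3·x), so u'(x) = -2*π*cos(2*π*x/3).
Writing u(x) = A·sin(kπx/L) with A = -3 and k = 2, use ∫_0^L sin²(kπx/L) dx = L/2 and ∫_0^L cos²(kπx/L) dx = L/2.
u² = 9·sin²(2*π/3·x) and (u')² = 4*π^2·cos²(2*π/3·x), and each of sin², cos² integrates to L/2 = 3/2 over (0, 3).
∫_0^3 u² dx = 27/2, so ||u||_L² = 3*sqrt(6)/2.
∫_0^3 (u')² dx = 6*π^2, so ||u'||_L² = sqrt(6)*π.
Ratio ||u||_L² / ||u'||_L² = 3/(2*π).
Sharp Poincaré constant on H^1_0(0, 3) is C_P = L/π = 3/π, achieved by sin(π/3·x).
This is the k = 2 harmonic; the ratio L/(kπ) is strictly less than C_P = L/π, consistent with the sharp inequality ||u||_L² ≤ C_P ||u'||_L².


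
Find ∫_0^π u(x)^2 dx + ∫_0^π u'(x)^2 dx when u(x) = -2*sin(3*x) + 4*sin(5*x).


||u||_{H^1(0,π)}^2 = 228*π

u'(x) = -6*cos(3*x) + 20*cos(5*x).
Expand u² and (u')² and integrate term by term on (0, π), using: for integers n ≥ 1, ∫_0^π sin²(nx) dx = ∫_0^π cos²(nx) dx = π/2; for n ≠ n', ∫_0^π sin(nx)sin(n'x) dx = ∫_0^π cos(nx)cos(n'x) dx = 0; and by product-to-sum, ∫_0^π sin(nx)cos(n'x) dx = ½∫_0^π [sin((n+n')x) + sin((n−n')x)] dx, which is 0 when n+n' is even and 2n/(n²−n'²) when n+n' is odd (it need not vanish on (0, π)).
  u² squared terms: (-2)²·∫sin(3x)² dx = 4·π/2 = 2*π;  (4)²·∫sin(5x)² dx = 16·π/2 = 8*π.
  u² cross terms: 2·(-2)·(4)·∫sin(3x)·sin(5x) dx = -16·(0) = 0.
  So ∫_0^π u² dx = 2*π + 8*π + 0 = 10*π.
  (u')² squared terms: (-6)²·∫cos(3x)² dx = 36·π/2 = 18*π;  (20)²·∫cos(5x)² dx = 400·π/2 = 200*π.
  (u')² cross terms: 2·(-6)·(20)·∫cos(3x)·cos(5x) dx = -240·(0) = 0.
  So ∫_0^π (u')² dx = 18*π + 200*π + 0 = 218*π.
||u||_{H^1}^2 = (10*π) + (218*π) = 228*π.


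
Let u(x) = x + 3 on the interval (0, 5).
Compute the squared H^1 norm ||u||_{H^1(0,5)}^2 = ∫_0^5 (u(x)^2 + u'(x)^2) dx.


||u||_{H^1}^2 = 500/3

The H^1 norm (squared) on an interval (0, L) is
  ||u||_{H^1}^2 = ∫_0^L u(x)^2 dx + ∫_0^L u'(x)^2 dx.
Compute u'(x) = 1.
Then u(x)^2 = x**2 + 6*x + 9 and u'(x)^2 = 1.
Integrate each monomial from 0 to 5 using ∫_0^5 c·x^n dx = c·5^(n+1)/(n+1):
  ∫_0^5 u(x)^2 dx = ∫_0^5 (x^2 + 6*x + 9) dx. Term by term:
    ∫_0^5 x^2 dx = 125/3;  ∫_0^5 6*x dx = 75;  ∫_0^5 9 dx = 45.
  Sum: 125/3 + 75 + 45 = 485/3.
  ∫_0^5 u'(x)^2 dx = ∫_0^5 (1) dx. Term by term:
    ∫_0^5 1 dx = 5.
Adding: ||u||_{H^1}^2 = 485/3 + 5 = 500/3.


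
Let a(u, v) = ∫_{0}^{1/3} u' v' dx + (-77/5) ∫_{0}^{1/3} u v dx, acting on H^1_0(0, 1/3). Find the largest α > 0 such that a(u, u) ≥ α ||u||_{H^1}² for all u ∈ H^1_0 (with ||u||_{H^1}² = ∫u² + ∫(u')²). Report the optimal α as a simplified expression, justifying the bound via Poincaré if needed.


α = (-77 + 45*π^2)/(5*(1 + 9*π^2))

Coercivity of a(·,·) on H^1_0(0, 1/3) means a(u, u) ≥ α ||u||_{H^1}² for every u ∈ H^1_0.
The interval has length L = 1/3, and Poincaré/coercivity depend only on L. Here a(u, u) = ∫(u')² + (-77/5)·∫u².
Here c = -77/5 < 0 with |c| < (π/L)² = 9*π^2, so coercivity still holds. The condition a(u,u) ≥ α||u||_{H^1}² reads (1−α)∫(u')² ≥ (α−c)∫u². Any admissible α is ≤ 1 (rapidly oscillating u have ∫u²/∫(u')² → 0), and α = 1 would force 0 ≥ (1−c)∫u², impossible since c < 1; so 1−α > 0. By the sharp Poincaré inequality on H^1_0 of an interval of length L, ∫(u')² ≥ (π/L)²∫u² with equality for the first sine mode sin(π(x−x₀)/L) (x₀ the left endpoint), so the inequality holds for all u iff (1−α)(π/L)² ≥ α − c, i.e. α ≤ ((π/L)² + c)/((π/L)² + 1) = (1 + c(L/π)²)/(1 + (L/π)²). (Direct route, valid since c ≤ 0: Poincaré gives c∫u² ≥ c(L/π)²∫(u')², so a(u,u) ≥ (1 + c(L/π)²)∫(u')², while ||u||_{H^1}² ≤ (1 + (L/π)²)∫(u')²; dividing yields the same α.) With (π/L)² = 9*π^2 and c = -77/5, the largest admissible constant is α = ((π/L)² + c)/((π/L)² + 1).
Simplifying, α = (-77 + 45*π^2)/(5*(1 + 9*π^2)).


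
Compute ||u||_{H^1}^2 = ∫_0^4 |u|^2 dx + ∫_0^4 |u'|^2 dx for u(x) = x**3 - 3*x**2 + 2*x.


||u||_{H^1}^2 = 64208/105

The H^1 norm (squared) on an interval (0, L) is
  ||u||_{H^1}^2 = ∫_0^L u(x)^2 dx + ∫_0^L u'(x)^2 dx.
Compute u'(x) = 3*x**2 - 6*x + 2.
Then u(x)^2 = x**6 - 6*x**5 + 13*x**4 - 12*x**3 + 4*x**2 and u'(x)^2 = 9*x**4 - 36*x**3 + 48*x**2 - 24*x + 4.
Integrate each monomial from 0 to 4 using ∫_0^4 c·x^n dx = c·4^(n+1)/(n+1):
  ∫_0^4 u(x)^2 dx = ∫_0^4 (x^6 - 6*x^5 + 13*x^4 - 12*x^3 + 4*x^2) dx. Term by term:
    ∫_0^4 x^6 dx = 16384/7;  ∫_0^4 -6*x^5 dx = -4096;  ∫_0^4 13*x^4 dx = 13312/5;
    ∫_0^4 -12*x^3 dx = -768;  ∫_0^4 4*x^2 dx = 256/3.
  Sum: 16384/7 − 4096 + 13312/5 − 768 + 256/3 = 23552/105.
  ∫_0^4 u'(x)^2 dx = ∫_0^4 (9*x^4 - 36*x^3 + 48*x^2 - 24*x + 4) dx. Term by term:
    ∫_0^4 9*x^4 dx = 9216/5;  ∫_0^4 -36*x^3 dx = -2304;  ∫_0^4 48*x^2 dx = 1024;
    ∫_0^4 -24*x dx = -192;  ∫_0^4 4 dx = 16.
  Sum: 9216/5 − 2304 + 1024 − 192 + 16 = 1936/5.
Adding: ||u||_{H^1}^2 = 23552/105 + 1936/5 = 64208/105.


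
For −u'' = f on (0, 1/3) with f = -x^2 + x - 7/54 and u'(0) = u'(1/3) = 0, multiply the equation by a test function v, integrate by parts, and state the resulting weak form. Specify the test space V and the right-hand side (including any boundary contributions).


V = H^1(0, 1/3) (no boundary constraint on v; u is determined up to an additive constant); weak form: ∫_0^1/3 u'v' dx = ∫_0^1/3 (-x^2 + x - 7/54) v dx for all v ∈ V.

Multiply both sides by a test function v and integrate from 0 to 1/3:
  ∫_0^1/3 −u''(x) v(x) dx = ∫_0^1/3 f(x) v(x) dx.
Integrate the LHS by parts once:
  ∫_0^1/3 −u'' v dx = −[u'(x) v(x)]_0^1/3 + ∫_0^1/3 u'(x) v'(x) dx.
Thus ∫_0^1/3 u'(x) v'(x) dx = ∫_0^1/3 f(x) v(x) dx + [u'(x) v(x)]_0^1/3.
Choose V so that boundary terms are either known or forced to vanish.
u has homogeneous Neumann: u'(0) = u'(1/3) = 0. So [u' v]_0^1/3 = 0·v(1/3) − 0·v(0) = 0 for any v; take V = H^1(0, 1/3).
Weak formulation: find u (satisfying any essential BC) such that ∫_0^1/3 u'(x) v'(x) dx = ∫_0^1/3 f v dx for all v ∈ V (homogeneous Neumann, so boundary terms vanish).
Substituting f(x) = -x^2 + x - 7/54, the right-hand side is ∫_0^1/3 (-x^2 + x - 7/54) v dx.
Compatibility check (pure Neumann): taking v ≡ 1 ∈ V gives 0 = ∫_0^1/3 f dx + (0) − (0), i.e. ∫_0^1/3 f dx must equal u'(0) − u'(1/3) = 0. Indeed ∫_0^1/3 (-x^2 + x - 7/54) dx = 0, so the data are compatible. The solution is then unique only up to an additive constant (fix it e.g. by requiring ∫_0^1/3 u dx = 0).


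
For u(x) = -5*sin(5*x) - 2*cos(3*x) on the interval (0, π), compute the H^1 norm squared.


||u||_{H^1(0,π)}^2 = 345*π

u'(x) = 6*sin(3*x) - 25*cos(5*x).
Expand u² and (u')² and integrate term by term on (0, π), using: for integers n ≥ 1, ∫_0^π sin²(nx) dx = ∫_0^π cos²(nx) dx = π/2; for n ≠ n', ∫_0^π sin(nx)sin(n'x) dx = ∫_0^π cos(nx)cos(n'x) dx = 0; and by product-to-sum, ∫_0^π sin(nx)cos(n'x) dx = ½∫_0^π [sin((n+n')x) + sin((n−n')x)] dx, which is 0 when n+n' is even and 2n/(n²−n'²) when n+n' is odd (it need not vanish on (0, π)).
  u² squared terms: (-5)²·∫sin(5x)² dx = 25·π/2 = 25*π/2;  (-2)²·∫cos(3x)² dx = 4·π/2 = 2*π.
  u² cross terms: 2·(-5)·(-2)·∫sin(5x)·cos(3x) dx = 20·(0) = 0.
  So ∫_0^π u² dx = 25*π/2 + 2*π + 0 = 29*π/2.
  (u')² squared terms: (-25)²·∫cos(5x)² dx = 625·π/2 = 625*π/2;  (6)²·∫sin(3x)² dx = 36·π/2 = 18*π.
  (u')² cross terms: 2·(-25)·(6)·∫cos(5x)·sin(3x) dx = -300·(0) = 0.
  So ∫_0^π (u')² dx = 625*π/2 + 18*π + 0 = 661*π/2.
||u||_{H^1}^2 = (29*π/2) + (661*π/2) = 345*π.


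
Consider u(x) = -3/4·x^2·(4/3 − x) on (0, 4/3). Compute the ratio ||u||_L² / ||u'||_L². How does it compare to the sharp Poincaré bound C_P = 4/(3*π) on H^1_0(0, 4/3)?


||u||_L² / ||u'||_L² = 2*sqrt(14)/21 < C_P = 4/(3*π).

u(x) = -3/4·x^2·(4/3 − x), so u'(x) = x*(9*x - 8)/4.
u(x) = -3/4·x^2·(4/3 − x) vanishes at x = 0 and x = 4/3, so u ∈ H^1_0(0, 4/3). Differentiate via the product rule and integrate the resulting polynomials term by term.
  ∫_0^4/3 u² dx = ∫_0^4/3 (9*x^6/16 - 3*x^5/2 + x^4) dx. Term by term:
    ∫_0^4/3 9*x^6/16 dx = 1024/1701;  ∫_0^4/3 -3*x^5/2 dx = -1024/729;  ∫_0^4/3 x^4 dx = 1024/1215.
  Sum: 1024/1701 − 1024/729 + 1024/1215 = 1024/25515.
  ∫_0^4/3 (u')² dx = ∫_0^4/3 (81*x^4/16 - 9*x^3 + 4*x^2) dx. Term by term:
    ∫_0^4/3 81*x^4/16 dx = 64/15;  ∫_0^4/3 -9*x^3 dx = -64/9;  ∫_0^4/3 4*x^2 dx = 256/81.
  Sum: 64/15 − 64/9 + 256/81 = 128/405.
∫_0^4/3 u² dx = 1024/25515, so ||u||_L² = 32*sqrt(35)/945.
∫_0^4/3 (u')² dx = 128/405, so ||u'||_L² = 8*sqrt(10)/45.
Ratio ||u||_L² / ||u'||_L² = 2*sqrt(14)/21.
Sharp Poincaré constant on H^1_0(0, 4/3) is C_P = L/π = 4/(3*π), achieved by sin(3*π/4·x).
A polynomial bump cannot attain the sharp Poincaré constant (only the first sine eigenfunction does), so the ratio is strictly less than C_P, consistent with ||u||_L² ≤ C_P ||u'||_L².


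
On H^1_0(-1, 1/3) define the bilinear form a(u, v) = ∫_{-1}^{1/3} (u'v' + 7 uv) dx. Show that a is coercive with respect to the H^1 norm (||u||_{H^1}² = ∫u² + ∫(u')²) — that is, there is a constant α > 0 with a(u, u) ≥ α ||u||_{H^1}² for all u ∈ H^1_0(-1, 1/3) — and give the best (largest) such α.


α = 1

Coercivity of a(·,·) on H^1_0(-1, 1/3) means a(u, u) ≥ α ||u||_{H^1}² for every u ∈ H^1_0.
The interval has length L = 4/3, and Poincaré/coercivity depend only on L. Here a(u, u) = ∫(u')² + (7)·∫u².
Here c = 7 ≥ 1, so a(u,u) = ∫(u')² + c∫u² ≥ ∫(u')² + ∫u² = ||u||_{H^1}², i.e. α = 1 works. No larger α is possible: a(u,u) ≥ α||u||_{H^1}² means (1−α)∫(u')² ≥ (α−c)∫u², and for the modes u_n = sin(nπ(x−x₀)/L) (x₀ the left endpoint) one has ∫u_n²/∫(u_n')² = (L/(nπ))² → 0, so a(u_n,u_n)/||u_n||_{H^1}² → 1. Hence the optimal constant is α = 1.
Therefore α = 1.
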